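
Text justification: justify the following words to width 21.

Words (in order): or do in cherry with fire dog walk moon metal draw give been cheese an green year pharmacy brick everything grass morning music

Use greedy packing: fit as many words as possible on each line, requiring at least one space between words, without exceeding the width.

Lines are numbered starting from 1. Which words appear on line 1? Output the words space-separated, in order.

Answer: or do in cherry with

Derivation:
Line 1: ['or', 'do', 'in', 'cherry', 'with'] (min_width=20, slack=1)
Line 2: ['fire', 'dog', 'walk', 'moon'] (min_width=18, slack=3)
Line 3: ['metal', 'draw', 'give', 'been'] (min_width=20, slack=1)
Line 4: ['cheese', 'an', 'green', 'year'] (min_width=20, slack=1)
Line 5: ['pharmacy', 'brick'] (min_width=14, slack=7)
Line 6: ['everything', 'grass'] (min_width=16, slack=5)
Line 7: ['morning', 'music'] (min_width=13, slack=8)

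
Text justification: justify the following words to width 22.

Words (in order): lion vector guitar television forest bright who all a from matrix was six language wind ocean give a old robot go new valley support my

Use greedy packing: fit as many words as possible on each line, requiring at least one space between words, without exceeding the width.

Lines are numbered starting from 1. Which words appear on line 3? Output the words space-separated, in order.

Line 1: ['lion', 'vector', 'guitar'] (min_width=18, slack=4)
Line 2: ['television', 'forest'] (min_width=17, slack=5)
Line 3: ['bright', 'who', 'all', 'a', 'from'] (min_width=21, slack=1)
Line 4: ['matrix', 'was', 'six'] (min_width=14, slack=8)
Line 5: ['language', 'wind', 'ocean'] (min_width=19, slack=3)
Line 6: ['give', 'a', 'old', 'robot', 'go'] (min_width=19, slack=3)
Line 7: ['new', 'valley', 'support', 'my'] (min_width=21, slack=1)

Answer: bright who all a from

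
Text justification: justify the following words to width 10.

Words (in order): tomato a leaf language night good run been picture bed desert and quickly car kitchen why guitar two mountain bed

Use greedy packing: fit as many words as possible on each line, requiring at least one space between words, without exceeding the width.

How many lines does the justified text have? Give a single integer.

Line 1: ['tomato', 'a'] (min_width=8, slack=2)
Line 2: ['leaf'] (min_width=4, slack=6)
Line 3: ['language'] (min_width=8, slack=2)
Line 4: ['night', 'good'] (min_width=10, slack=0)
Line 5: ['run', 'been'] (min_width=8, slack=2)
Line 6: ['picture'] (min_width=7, slack=3)
Line 7: ['bed', 'desert'] (min_width=10, slack=0)
Line 8: ['and'] (min_width=3, slack=7)
Line 9: ['quickly'] (min_width=7, slack=3)
Line 10: ['car'] (min_width=3, slack=7)
Line 11: ['kitchen'] (min_width=7, slack=3)
Line 12: ['why', 'guitar'] (min_width=10, slack=0)
Line 13: ['two'] (min_width=3, slack=7)
Line 14: ['mountain'] (min_width=8, slack=2)
Line 15: ['bed'] (min_width=3, slack=7)
Total lines: 15

Answer: 15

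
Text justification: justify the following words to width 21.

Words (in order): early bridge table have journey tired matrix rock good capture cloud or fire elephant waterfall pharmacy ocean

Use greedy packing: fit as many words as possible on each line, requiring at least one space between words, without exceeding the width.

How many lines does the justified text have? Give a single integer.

Line 1: ['early', 'bridge', 'table'] (min_width=18, slack=3)
Line 2: ['have', 'journey', 'tired'] (min_width=18, slack=3)
Line 3: ['matrix', 'rock', 'good'] (min_width=16, slack=5)
Line 4: ['capture', 'cloud', 'or', 'fire'] (min_width=21, slack=0)
Line 5: ['elephant', 'waterfall'] (min_width=18, slack=3)
Line 6: ['pharmacy', 'ocean'] (min_width=14, slack=7)
Total lines: 6

Answer: 6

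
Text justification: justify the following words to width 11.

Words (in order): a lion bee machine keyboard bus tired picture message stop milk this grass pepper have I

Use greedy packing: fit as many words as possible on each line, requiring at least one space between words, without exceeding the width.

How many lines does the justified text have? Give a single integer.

Line 1: ['a', 'lion', 'bee'] (min_width=10, slack=1)
Line 2: ['machine'] (min_width=7, slack=4)
Line 3: ['keyboard'] (min_width=8, slack=3)
Line 4: ['bus', 'tired'] (min_width=9, slack=2)
Line 5: ['picture'] (min_width=7, slack=4)
Line 6: ['message'] (min_width=7, slack=4)
Line 7: ['stop', 'milk'] (min_width=9, slack=2)
Line 8: ['this', 'grass'] (min_width=10, slack=1)
Line 9: ['pepper', 'have'] (min_width=11, slack=0)
Line 10: ['I'] (min_width=1, slack=10)
Total lines: 10

Answer: 10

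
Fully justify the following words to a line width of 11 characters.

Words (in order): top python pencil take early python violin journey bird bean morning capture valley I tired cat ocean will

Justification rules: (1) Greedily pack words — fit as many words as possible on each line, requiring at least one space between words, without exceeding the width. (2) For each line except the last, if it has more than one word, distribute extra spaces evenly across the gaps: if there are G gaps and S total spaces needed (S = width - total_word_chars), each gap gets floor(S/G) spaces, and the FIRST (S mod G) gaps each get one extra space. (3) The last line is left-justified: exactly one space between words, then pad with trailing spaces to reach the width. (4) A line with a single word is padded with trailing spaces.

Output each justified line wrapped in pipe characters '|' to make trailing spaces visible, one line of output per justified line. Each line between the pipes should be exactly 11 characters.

Answer: |top  python|
|pencil take|
|early      |
|python     |
|violin     |
|journey    |
|bird   bean|
|morning    |
|capture    |
|valley    I|
|tired   cat|
|ocean will |

Derivation:
Line 1: ['top', 'python'] (min_width=10, slack=1)
Line 2: ['pencil', 'take'] (min_width=11, slack=0)
Line 3: ['early'] (min_width=5, slack=6)
Line 4: ['python'] (min_width=6, slack=5)
Line 5: ['violin'] (min_width=6, slack=5)
Line 6: ['journey'] (min_width=7, slack=4)
Line 7: ['bird', 'bean'] (min_width=9, slack=2)
Line 8: ['morning'] (min_width=7, slack=4)
Line 9: ['capture'] (min_width=7, slack=4)
Line 10: ['valley', 'I'] (min_width=8, slack=3)
Line 11: ['tired', 'cat'] (min_width=9, slack=2)
Line 12: ['ocean', 'will'] (min_width=10, slack=1)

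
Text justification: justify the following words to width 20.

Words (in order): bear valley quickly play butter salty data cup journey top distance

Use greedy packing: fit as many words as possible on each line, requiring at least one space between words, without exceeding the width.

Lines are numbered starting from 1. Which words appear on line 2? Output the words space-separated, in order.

Answer: play butter salty

Derivation:
Line 1: ['bear', 'valley', 'quickly'] (min_width=19, slack=1)
Line 2: ['play', 'butter', 'salty'] (min_width=17, slack=3)
Line 3: ['data', 'cup', 'journey', 'top'] (min_width=20, slack=0)
Line 4: ['distance'] (min_width=8, slack=12)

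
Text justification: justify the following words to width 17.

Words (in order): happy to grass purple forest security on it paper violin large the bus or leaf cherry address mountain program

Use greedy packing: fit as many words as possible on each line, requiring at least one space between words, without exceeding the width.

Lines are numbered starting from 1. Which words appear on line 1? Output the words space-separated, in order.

Answer: happy to grass

Derivation:
Line 1: ['happy', 'to', 'grass'] (min_width=14, slack=3)
Line 2: ['purple', 'forest'] (min_width=13, slack=4)
Line 3: ['security', 'on', 'it'] (min_width=14, slack=3)
Line 4: ['paper', 'violin'] (min_width=12, slack=5)
Line 5: ['large', 'the', 'bus', 'or'] (min_width=16, slack=1)
Line 6: ['leaf', 'cherry'] (min_width=11, slack=6)
Line 7: ['address', 'mountain'] (min_width=16, slack=1)
Line 8: ['program'] (min_width=7, slack=10)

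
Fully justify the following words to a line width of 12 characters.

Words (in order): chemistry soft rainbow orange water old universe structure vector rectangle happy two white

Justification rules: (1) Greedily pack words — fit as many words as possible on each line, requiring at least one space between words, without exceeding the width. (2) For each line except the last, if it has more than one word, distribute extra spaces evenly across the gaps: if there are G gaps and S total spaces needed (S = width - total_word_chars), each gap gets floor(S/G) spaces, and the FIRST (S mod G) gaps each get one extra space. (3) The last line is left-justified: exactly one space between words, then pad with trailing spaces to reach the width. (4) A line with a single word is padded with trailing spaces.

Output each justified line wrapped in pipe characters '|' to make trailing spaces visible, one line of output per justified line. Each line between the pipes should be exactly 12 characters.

Line 1: ['chemistry'] (min_width=9, slack=3)
Line 2: ['soft', 'rainbow'] (min_width=12, slack=0)
Line 3: ['orange', 'water'] (min_width=12, slack=0)
Line 4: ['old', 'universe'] (min_width=12, slack=0)
Line 5: ['structure'] (min_width=9, slack=3)
Line 6: ['vector'] (min_width=6, slack=6)
Line 7: ['rectangle'] (min_width=9, slack=3)
Line 8: ['happy', 'two'] (min_width=9, slack=3)
Line 9: ['white'] (min_width=5, slack=7)

Answer: |chemistry   |
|soft rainbow|
|orange water|
|old universe|
|structure   |
|vector      |
|rectangle   |
|happy    two|
|white       |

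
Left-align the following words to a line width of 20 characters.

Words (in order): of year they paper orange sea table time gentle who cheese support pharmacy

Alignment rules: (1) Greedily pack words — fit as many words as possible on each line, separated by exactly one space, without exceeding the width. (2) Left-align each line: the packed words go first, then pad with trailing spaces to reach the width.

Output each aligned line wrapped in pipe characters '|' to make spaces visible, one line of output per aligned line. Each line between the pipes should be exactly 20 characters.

Line 1: ['of', 'year', 'they', 'paper'] (min_width=18, slack=2)
Line 2: ['orange', 'sea', 'table'] (min_width=16, slack=4)
Line 3: ['time', 'gentle', 'who'] (min_width=15, slack=5)
Line 4: ['cheese', 'support'] (min_width=14, slack=6)
Line 5: ['pharmacy'] (min_width=8, slack=12)

Answer: |of year they paper  |
|orange sea table    |
|time gentle who     |
|cheese support      |
|pharmacy            |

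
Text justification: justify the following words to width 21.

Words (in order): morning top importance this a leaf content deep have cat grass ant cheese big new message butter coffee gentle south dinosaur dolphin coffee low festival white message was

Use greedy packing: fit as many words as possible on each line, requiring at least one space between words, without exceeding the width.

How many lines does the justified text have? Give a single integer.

Answer: 10

Derivation:
Line 1: ['morning', 'top'] (min_width=11, slack=10)
Line 2: ['importance', 'this', 'a'] (min_width=17, slack=4)
Line 3: ['leaf', 'content', 'deep'] (min_width=17, slack=4)
Line 4: ['have', 'cat', 'grass', 'ant'] (min_width=18, slack=3)
Line 5: ['cheese', 'big', 'new'] (min_width=14, slack=7)
Line 6: ['message', 'butter', 'coffee'] (min_width=21, slack=0)
Line 7: ['gentle', 'south', 'dinosaur'] (min_width=21, slack=0)
Line 8: ['dolphin', 'coffee', 'low'] (min_width=18, slack=3)
Line 9: ['festival', 'white'] (min_width=14, slack=7)
Line 10: ['message', 'was'] (min_width=11, slack=10)
Total lines: 10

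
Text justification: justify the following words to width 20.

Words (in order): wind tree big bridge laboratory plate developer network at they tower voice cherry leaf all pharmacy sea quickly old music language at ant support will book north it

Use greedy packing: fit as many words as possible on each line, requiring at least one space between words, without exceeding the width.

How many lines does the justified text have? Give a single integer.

Line 1: ['wind', 'tree', 'big', 'bridge'] (min_width=20, slack=0)
Line 2: ['laboratory', 'plate'] (min_width=16, slack=4)
Line 3: ['developer', 'network', 'at'] (min_width=20, slack=0)
Line 4: ['they', 'tower', 'voice'] (min_width=16, slack=4)
Line 5: ['cherry', 'leaf', 'all'] (min_width=15, slack=5)
Line 6: ['pharmacy', 'sea', 'quickly'] (min_width=20, slack=0)
Line 7: ['old', 'music', 'language'] (min_width=18, slack=2)
Line 8: ['at', 'ant', 'support', 'will'] (min_width=19, slack=1)
Line 9: ['book', 'north', 'it'] (min_width=13, slack=7)
Total lines: 9

Answer: 9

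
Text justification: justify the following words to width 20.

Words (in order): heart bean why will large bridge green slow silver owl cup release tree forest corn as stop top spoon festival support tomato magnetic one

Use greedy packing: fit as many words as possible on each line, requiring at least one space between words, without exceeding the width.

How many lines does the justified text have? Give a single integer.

Line 1: ['heart', 'bean', 'why', 'will'] (min_width=19, slack=1)
Line 2: ['large', 'bridge', 'green'] (min_width=18, slack=2)
Line 3: ['slow', 'silver', 'owl', 'cup'] (min_width=19, slack=1)
Line 4: ['release', 'tree', 'forest'] (min_width=19, slack=1)
Line 5: ['corn', 'as', 'stop', 'top'] (min_width=16, slack=4)
Line 6: ['spoon', 'festival'] (min_width=14, slack=6)
Line 7: ['support', 'tomato'] (min_width=14, slack=6)
Line 8: ['magnetic', 'one'] (min_width=12, slack=8)
Total lines: 8

Answer: 8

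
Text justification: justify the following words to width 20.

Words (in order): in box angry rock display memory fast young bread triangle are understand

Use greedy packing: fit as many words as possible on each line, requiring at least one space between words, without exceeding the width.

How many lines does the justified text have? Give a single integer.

Answer: 4

Derivation:
Line 1: ['in', 'box', 'angry', 'rock'] (min_width=17, slack=3)
Line 2: ['display', 'memory', 'fast'] (min_width=19, slack=1)
Line 3: ['young', 'bread', 'triangle'] (min_width=20, slack=0)
Line 4: ['are', 'understand'] (min_width=14, slack=6)
Total lines: 4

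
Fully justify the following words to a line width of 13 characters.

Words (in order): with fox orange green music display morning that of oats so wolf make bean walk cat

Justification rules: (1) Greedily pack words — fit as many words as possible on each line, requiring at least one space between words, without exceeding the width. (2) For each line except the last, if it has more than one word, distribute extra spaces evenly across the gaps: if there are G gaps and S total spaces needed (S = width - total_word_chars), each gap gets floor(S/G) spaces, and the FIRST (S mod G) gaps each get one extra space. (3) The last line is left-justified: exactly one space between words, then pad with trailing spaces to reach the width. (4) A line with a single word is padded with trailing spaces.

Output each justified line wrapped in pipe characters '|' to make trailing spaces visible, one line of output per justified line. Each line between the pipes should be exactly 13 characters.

Answer: |with      fox|
|orange  green|
|music display|
|morning  that|
|of   oats  so|
|wolf     make|
|bean walk cat|

Derivation:
Line 1: ['with', 'fox'] (min_width=8, slack=5)
Line 2: ['orange', 'green'] (min_width=12, slack=1)
Line 3: ['music', 'display'] (min_width=13, slack=0)
Line 4: ['morning', 'that'] (min_width=12, slack=1)
Line 5: ['of', 'oats', 'so'] (min_width=10, slack=3)
Line 6: ['wolf', 'make'] (min_width=9, slack=4)
Line 7: ['bean', 'walk', 'cat'] (min_width=13, slack=0)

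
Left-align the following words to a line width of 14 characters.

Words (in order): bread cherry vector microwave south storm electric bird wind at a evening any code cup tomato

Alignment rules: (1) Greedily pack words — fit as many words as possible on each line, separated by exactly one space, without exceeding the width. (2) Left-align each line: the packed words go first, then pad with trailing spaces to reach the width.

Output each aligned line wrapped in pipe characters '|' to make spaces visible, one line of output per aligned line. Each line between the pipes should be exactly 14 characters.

Line 1: ['bread', 'cherry'] (min_width=12, slack=2)
Line 2: ['vector'] (min_width=6, slack=8)
Line 3: ['microwave'] (min_width=9, slack=5)
Line 4: ['south', 'storm'] (min_width=11, slack=3)
Line 5: ['electric', 'bird'] (min_width=13, slack=1)
Line 6: ['wind', 'at', 'a'] (min_width=9, slack=5)
Line 7: ['evening', 'any'] (min_width=11, slack=3)
Line 8: ['code', 'cup'] (min_width=8, slack=6)
Line 9: ['tomato'] (min_width=6, slack=8)

Answer: |bread cherry  |
|vector        |
|microwave     |
|south storm   |
|electric bird |
|wind at a     |
|evening any   |
|code cup      |
|tomato        |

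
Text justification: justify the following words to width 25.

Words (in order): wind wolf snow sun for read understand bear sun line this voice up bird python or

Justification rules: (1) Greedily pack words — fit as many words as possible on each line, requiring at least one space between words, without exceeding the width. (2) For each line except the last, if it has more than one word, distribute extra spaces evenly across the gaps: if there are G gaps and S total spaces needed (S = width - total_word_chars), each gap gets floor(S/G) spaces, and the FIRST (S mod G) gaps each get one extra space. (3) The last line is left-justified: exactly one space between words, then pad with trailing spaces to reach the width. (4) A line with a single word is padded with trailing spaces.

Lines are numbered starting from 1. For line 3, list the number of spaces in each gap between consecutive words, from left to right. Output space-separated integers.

Answer: 2 2 1 1

Derivation:
Line 1: ['wind', 'wolf', 'snow', 'sun', 'for'] (min_width=22, slack=3)
Line 2: ['read', 'understand', 'bear', 'sun'] (min_width=24, slack=1)
Line 3: ['line', 'this', 'voice', 'up', 'bird'] (min_width=23, slack=2)
Line 4: ['python', 'or'] (min_width=9, slack=16)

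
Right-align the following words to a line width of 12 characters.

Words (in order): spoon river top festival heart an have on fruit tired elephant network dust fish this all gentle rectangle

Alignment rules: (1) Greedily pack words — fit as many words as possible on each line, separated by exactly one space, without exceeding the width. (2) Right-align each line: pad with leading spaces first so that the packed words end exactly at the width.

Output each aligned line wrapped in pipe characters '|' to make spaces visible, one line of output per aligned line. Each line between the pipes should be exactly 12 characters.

Line 1: ['spoon', 'river'] (min_width=11, slack=1)
Line 2: ['top', 'festival'] (min_width=12, slack=0)
Line 3: ['heart', 'an'] (min_width=8, slack=4)
Line 4: ['have', 'on'] (min_width=7, slack=5)
Line 5: ['fruit', 'tired'] (min_width=11, slack=1)
Line 6: ['elephant'] (min_width=8, slack=4)
Line 7: ['network', 'dust'] (min_width=12, slack=0)
Line 8: ['fish', 'this'] (min_width=9, slack=3)
Line 9: ['all', 'gentle'] (min_width=10, slack=2)
Line 10: ['rectangle'] (min_width=9, slack=3)

Answer: | spoon river|
|top festival|
|    heart an|
|     have on|
| fruit tired|
|    elephant|
|network dust|
|   fish this|
|  all gentle|
|   rectangle|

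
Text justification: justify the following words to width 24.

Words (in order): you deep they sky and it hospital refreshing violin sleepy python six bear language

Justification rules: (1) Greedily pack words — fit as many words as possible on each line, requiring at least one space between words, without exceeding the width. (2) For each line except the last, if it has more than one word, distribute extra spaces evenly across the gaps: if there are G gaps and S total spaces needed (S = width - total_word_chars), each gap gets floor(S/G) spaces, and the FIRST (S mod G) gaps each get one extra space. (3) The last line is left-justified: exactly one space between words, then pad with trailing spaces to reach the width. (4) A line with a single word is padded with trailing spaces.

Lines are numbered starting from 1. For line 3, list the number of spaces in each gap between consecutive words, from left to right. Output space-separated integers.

Line 1: ['you', 'deep', 'they', 'sky', 'and', 'it'] (min_width=24, slack=0)
Line 2: ['hospital', 'refreshing'] (min_width=19, slack=5)
Line 3: ['violin', 'sleepy', 'python', 'six'] (min_width=24, slack=0)
Line 4: ['bear', 'language'] (min_width=13, slack=11)

Answer: 1 1 1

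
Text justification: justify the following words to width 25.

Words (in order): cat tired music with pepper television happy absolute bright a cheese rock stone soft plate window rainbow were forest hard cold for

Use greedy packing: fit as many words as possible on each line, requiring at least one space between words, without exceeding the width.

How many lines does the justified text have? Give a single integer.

Answer: 6

Derivation:
Line 1: ['cat', 'tired', 'music', 'with'] (min_width=20, slack=5)
Line 2: ['pepper', 'television', 'happy'] (min_width=23, slack=2)
Line 3: ['absolute', 'bright', 'a', 'cheese'] (min_width=24, slack=1)
Line 4: ['rock', 'stone', 'soft', 'plate'] (min_width=21, slack=4)
Line 5: ['window', 'rainbow', 'were'] (min_width=19, slack=6)
Line 6: ['forest', 'hard', 'cold', 'for'] (min_width=20, slack=5)
Total lines: 6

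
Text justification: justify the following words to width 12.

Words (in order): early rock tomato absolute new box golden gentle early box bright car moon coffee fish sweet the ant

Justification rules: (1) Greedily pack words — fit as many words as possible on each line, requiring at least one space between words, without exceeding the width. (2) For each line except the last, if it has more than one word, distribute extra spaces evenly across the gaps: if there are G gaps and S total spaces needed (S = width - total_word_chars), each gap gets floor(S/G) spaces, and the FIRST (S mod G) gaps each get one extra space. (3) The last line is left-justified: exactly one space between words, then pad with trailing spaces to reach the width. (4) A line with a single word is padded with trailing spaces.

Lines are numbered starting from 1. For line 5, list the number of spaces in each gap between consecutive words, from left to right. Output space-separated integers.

Line 1: ['early', 'rock'] (min_width=10, slack=2)
Line 2: ['tomato'] (min_width=6, slack=6)
Line 3: ['absolute', 'new'] (min_width=12, slack=0)
Line 4: ['box', 'golden'] (min_width=10, slack=2)
Line 5: ['gentle', 'early'] (min_width=12, slack=0)
Line 6: ['box', 'bright'] (min_width=10, slack=2)
Line 7: ['car', 'moon'] (min_width=8, slack=4)
Line 8: ['coffee', 'fish'] (min_width=11, slack=1)
Line 9: ['sweet', 'the'] (min_width=9, slack=3)
Line 10: ['ant'] (min_width=3, slack=9)

Answer: 1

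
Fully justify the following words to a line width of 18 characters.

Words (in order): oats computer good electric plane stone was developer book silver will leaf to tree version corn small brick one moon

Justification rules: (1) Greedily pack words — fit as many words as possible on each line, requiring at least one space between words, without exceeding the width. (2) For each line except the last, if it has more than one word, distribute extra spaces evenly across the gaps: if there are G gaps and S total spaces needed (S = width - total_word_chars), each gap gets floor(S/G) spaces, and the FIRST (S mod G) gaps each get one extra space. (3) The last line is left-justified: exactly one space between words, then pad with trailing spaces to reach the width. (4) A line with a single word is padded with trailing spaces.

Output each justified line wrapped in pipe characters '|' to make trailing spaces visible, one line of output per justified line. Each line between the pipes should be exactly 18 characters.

Answer: |oats computer good|
|electric     plane|
|stone          was|
|developer     book|
|silver  will  leaf|
|to   tree  version|
|corn  small  brick|
|one moon          |

Derivation:
Line 1: ['oats', 'computer', 'good'] (min_width=18, slack=0)
Line 2: ['electric', 'plane'] (min_width=14, slack=4)
Line 3: ['stone', 'was'] (min_width=9, slack=9)
Line 4: ['developer', 'book'] (min_width=14, slack=4)
Line 5: ['silver', 'will', 'leaf'] (min_width=16, slack=2)
Line 6: ['to', 'tree', 'version'] (min_width=15, slack=3)
Line 7: ['corn', 'small', 'brick'] (min_width=16, slack=2)
Line 8: ['one', 'moon'] (min_width=8, slack=10)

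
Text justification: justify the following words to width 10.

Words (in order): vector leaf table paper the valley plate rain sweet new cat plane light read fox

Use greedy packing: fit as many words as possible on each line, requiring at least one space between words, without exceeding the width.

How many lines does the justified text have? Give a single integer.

Line 1: ['vector'] (min_width=6, slack=4)
Line 2: ['leaf', 'table'] (min_width=10, slack=0)
Line 3: ['paper', 'the'] (min_width=9, slack=1)
Line 4: ['valley'] (min_width=6, slack=4)
Line 5: ['plate', 'rain'] (min_width=10, slack=0)
Line 6: ['sweet', 'new'] (min_width=9, slack=1)
Line 7: ['cat', 'plane'] (min_width=9, slack=1)
Line 8: ['light', 'read'] (min_width=10, slack=0)
Line 9: ['fox'] (min_width=3, slack=7)
Total lines: 9

Answer: 9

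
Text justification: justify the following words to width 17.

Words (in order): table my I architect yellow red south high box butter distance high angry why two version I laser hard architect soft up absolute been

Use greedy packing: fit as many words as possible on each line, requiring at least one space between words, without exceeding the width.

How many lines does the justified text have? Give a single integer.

Line 1: ['table', 'my', 'I'] (min_width=10, slack=7)
Line 2: ['architect', 'yellow'] (min_width=16, slack=1)
Line 3: ['red', 'south', 'high'] (min_width=14, slack=3)
Line 4: ['box', 'butter'] (min_width=10, slack=7)
Line 5: ['distance', 'high'] (min_width=13, slack=4)
Line 6: ['angry', 'why', 'two'] (min_width=13, slack=4)
Line 7: ['version', 'I', 'laser'] (min_width=15, slack=2)
Line 8: ['hard', 'architect'] (min_width=14, slack=3)
Line 9: ['soft', 'up', 'absolute'] (min_width=16, slack=1)
Line 10: ['been'] (min_width=4, slack=13)
Total lines: 10

Answer: 10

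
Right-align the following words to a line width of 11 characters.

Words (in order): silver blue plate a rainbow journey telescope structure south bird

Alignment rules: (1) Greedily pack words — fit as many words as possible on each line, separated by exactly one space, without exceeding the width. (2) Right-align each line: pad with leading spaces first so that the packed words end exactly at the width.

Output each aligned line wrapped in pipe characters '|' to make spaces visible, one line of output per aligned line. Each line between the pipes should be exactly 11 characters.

Line 1: ['silver', 'blue'] (min_width=11, slack=0)
Line 2: ['plate', 'a'] (min_width=7, slack=4)
Line 3: ['rainbow'] (min_width=7, slack=4)
Line 4: ['journey'] (min_width=7, slack=4)
Line 5: ['telescope'] (min_width=9, slack=2)
Line 6: ['structure'] (min_width=9, slack=2)
Line 7: ['south', 'bird'] (min_width=10, slack=1)

Answer: |silver blue|
|    plate a|
|    rainbow|
|    journey|
|  telescope|
|  structure|
| south bird|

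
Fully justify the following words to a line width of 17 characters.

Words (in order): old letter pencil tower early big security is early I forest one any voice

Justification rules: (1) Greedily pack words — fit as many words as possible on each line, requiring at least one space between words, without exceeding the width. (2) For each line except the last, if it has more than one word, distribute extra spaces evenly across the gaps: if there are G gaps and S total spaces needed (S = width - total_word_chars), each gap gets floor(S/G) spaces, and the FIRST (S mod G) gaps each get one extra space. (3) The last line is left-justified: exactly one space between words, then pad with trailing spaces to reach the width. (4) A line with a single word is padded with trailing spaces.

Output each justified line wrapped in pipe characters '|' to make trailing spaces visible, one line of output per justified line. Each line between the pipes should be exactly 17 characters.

Answer: |old letter pencil|
|tower  early  big|
|security is early|
|I  forest one any|
|voice            |

Derivation:
Line 1: ['old', 'letter', 'pencil'] (min_width=17, slack=0)
Line 2: ['tower', 'early', 'big'] (min_width=15, slack=2)
Line 3: ['security', 'is', 'early'] (min_width=17, slack=0)
Line 4: ['I', 'forest', 'one', 'any'] (min_width=16, slack=1)
Line 5: ['voice'] (min_width=5, slack=12)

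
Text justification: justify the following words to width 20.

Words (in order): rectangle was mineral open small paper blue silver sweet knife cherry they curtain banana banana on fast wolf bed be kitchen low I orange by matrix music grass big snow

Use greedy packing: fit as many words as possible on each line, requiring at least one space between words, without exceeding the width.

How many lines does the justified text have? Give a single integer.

Answer: 9

Derivation:
Line 1: ['rectangle', 'was'] (min_width=13, slack=7)
Line 2: ['mineral', 'open', 'small'] (min_width=18, slack=2)
Line 3: ['paper', 'blue', 'silver'] (min_width=17, slack=3)
Line 4: ['sweet', 'knife', 'cherry'] (min_width=18, slack=2)
Line 5: ['they', 'curtain', 'banana'] (min_width=19, slack=1)
Line 6: ['banana', 'on', 'fast', 'wolf'] (min_width=19, slack=1)
Line 7: ['bed', 'be', 'kitchen', 'low', 'I'] (min_width=20, slack=0)
Line 8: ['orange', 'by', 'matrix'] (min_width=16, slack=4)
Line 9: ['music', 'grass', 'big', 'snow'] (min_width=20, slack=0)
Total lines: 9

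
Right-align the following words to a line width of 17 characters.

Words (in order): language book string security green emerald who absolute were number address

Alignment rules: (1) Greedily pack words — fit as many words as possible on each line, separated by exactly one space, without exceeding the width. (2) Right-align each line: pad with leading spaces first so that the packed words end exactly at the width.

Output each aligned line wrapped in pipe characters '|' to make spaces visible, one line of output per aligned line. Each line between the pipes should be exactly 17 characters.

Line 1: ['language', 'book'] (min_width=13, slack=4)
Line 2: ['string', 'security'] (min_width=15, slack=2)
Line 3: ['green', 'emerald', 'who'] (min_width=17, slack=0)
Line 4: ['absolute', 'were'] (min_width=13, slack=4)
Line 5: ['number', 'address'] (min_width=14, slack=3)

Answer: |    language book|
|  string security|
|green emerald who|
|    absolute were|
|   number address|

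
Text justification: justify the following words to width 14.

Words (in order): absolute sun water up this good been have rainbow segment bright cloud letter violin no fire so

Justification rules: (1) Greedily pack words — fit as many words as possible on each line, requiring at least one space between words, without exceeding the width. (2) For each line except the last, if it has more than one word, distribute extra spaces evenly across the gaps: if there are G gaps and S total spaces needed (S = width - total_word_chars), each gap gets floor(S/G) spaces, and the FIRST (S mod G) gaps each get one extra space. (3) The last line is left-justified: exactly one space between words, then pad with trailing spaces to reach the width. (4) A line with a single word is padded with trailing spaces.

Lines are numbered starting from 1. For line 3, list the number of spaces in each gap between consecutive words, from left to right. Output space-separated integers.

Line 1: ['absolute', 'sun'] (min_width=12, slack=2)
Line 2: ['water', 'up', 'this'] (min_width=13, slack=1)
Line 3: ['good', 'been', 'have'] (min_width=14, slack=0)
Line 4: ['rainbow'] (min_width=7, slack=7)
Line 5: ['segment', 'bright'] (min_width=14, slack=0)
Line 6: ['cloud', 'letter'] (min_width=12, slack=2)
Line 7: ['violin', 'no', 'fire'] (min_width=14, slack=0)
Line 8: ['so'] (min_width=2, slack=12)

Answer: 1 1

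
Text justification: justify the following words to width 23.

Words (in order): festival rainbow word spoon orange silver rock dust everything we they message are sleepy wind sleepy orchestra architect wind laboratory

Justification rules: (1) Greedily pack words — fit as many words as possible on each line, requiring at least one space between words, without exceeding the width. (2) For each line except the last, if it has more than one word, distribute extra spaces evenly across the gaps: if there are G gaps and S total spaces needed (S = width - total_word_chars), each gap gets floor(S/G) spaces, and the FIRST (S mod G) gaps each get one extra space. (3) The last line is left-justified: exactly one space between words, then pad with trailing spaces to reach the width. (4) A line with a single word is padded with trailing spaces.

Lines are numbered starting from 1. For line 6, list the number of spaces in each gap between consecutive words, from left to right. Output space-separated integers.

Answer: 10

Derivation:
Line 1: ['festival', 'rainbow', 'word'] (min_width=21, slack=2)
Line 2: ['spoon', 'orange', 'silver'] (min_width=19, slack=4)
Line 3: ['rock', 'dust', 'everything', 'we'] (min_width=23, slack=0)
Line 4: ['they', 'message', 'are', 'sleepy'] (min_width=23, slack=0)
Line 5: ['wind', 'sleepy', 'orchestra'] (min_width=21, slack=2)
Line 6: ['architect', 'wind'] (min_width=14, slack=9)
Line 7: ['laboratory'] (min_width=10, slack=13)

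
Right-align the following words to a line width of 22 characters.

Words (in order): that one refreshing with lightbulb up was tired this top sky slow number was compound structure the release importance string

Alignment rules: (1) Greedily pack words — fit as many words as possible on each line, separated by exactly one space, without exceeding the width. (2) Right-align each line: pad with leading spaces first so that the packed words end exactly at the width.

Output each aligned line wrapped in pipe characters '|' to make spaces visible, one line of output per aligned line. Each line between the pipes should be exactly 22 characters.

Line 1: ['that', 'one', 'refreshing'] (min_width=19, slack=3)
Line 2: ['with', 'lightbulb', 'up', 'was'] (min_width=21, slack=1)
Line 3: ['tired', 'this', 'top', 'sky'] (min_width=18, slack=4)
Line 4: ['slow', 'number', 'was'] (min_width=15, slack=7)
Line 5: ['compound', 'structure', 'the'] (min_width=22, slack=0)
Line 6: ['release', 'importance'] (min_width=18, slack=4)
Line 7: ['string'] (min_width=6, slack=16)

Answer: |   that one refreshing|
| with lightbulb up was|
|    tired this top sky|
|       slow number was|
|compound structure the|
|    release importance|
|                string|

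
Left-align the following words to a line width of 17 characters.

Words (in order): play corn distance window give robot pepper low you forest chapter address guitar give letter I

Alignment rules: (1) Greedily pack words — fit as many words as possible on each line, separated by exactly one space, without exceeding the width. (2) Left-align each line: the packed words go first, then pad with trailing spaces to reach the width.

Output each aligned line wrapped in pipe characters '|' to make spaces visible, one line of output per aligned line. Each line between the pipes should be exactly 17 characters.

Answer: |play corn        |
|distance window  |
|give robot pepper|
|low you forest   |
|chapter address  |
|guitar give      |
|letter I         |

Derivation:
Line 1: ['play', 'corn'] (min_width=9, slack=8)
Line 2: ['distance', 'window'] (min_width=15, slack=2)
Line 3: ['give', 'robot', 'pepper'] (min_width=17, slack=0)
Line 4: ['low', 'you', 'forest'] (min_width=14, slack=3)
Line 5: ['chapter', 'address'] (min_width=15, slack=2)
Line 6: ['guitar', 'give'] (min_width=11, slack=6)
Line 7: ['letter', 'I'] (min_width=8, slack=9)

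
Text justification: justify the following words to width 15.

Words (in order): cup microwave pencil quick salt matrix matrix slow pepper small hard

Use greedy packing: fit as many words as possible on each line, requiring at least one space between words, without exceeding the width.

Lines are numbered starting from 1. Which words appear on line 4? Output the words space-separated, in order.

Answer: matrix slow

Derivation:
Line 1: ['cup', 'microwave'] (min_width=13, slack=2)
Line 2: ['pencil', 'quick'] (min_width=12, slack=3)
Line 3: ['salt', 'matrix'] (min_width=11, slack=4)
Line 4: ['matrix', 'slow'] (min_width=11, slack=4)
Line 5: ['pepper', 'small'] (min_width=12, slack=3)
Line 6: ['hard'] (min_width=4, slack=11)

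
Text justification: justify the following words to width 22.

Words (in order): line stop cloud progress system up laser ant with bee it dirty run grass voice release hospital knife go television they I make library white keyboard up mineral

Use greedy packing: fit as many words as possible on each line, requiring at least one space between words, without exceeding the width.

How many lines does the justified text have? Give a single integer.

Answer: 8

Derivation:
Line 1: ['line', 'stop', 'cloud'] (min_width=15, slack=7)
Line 2: ['progress', 'system', 'up'] (min_width=18, slack=4)
Line 3: ['laser', 'ant', 'with', 'bee', 'it'] (min_width=21, slack=1)
Line 4: ['dirty', 'run', 'grass', 'voice'] (min_width=21, slack=1)
Line 5: ['release', 'hospital', 'knife'] (min_width=22, slack=0)
Line 6: ['go', 'television', 'they', 'I'] (min_width=20, slack=2)
Line 7: ['make', 'library', 'white'] (min_width=18, slack=4)
Line 8: ['keyboard', 'up', 'mineral'] (min_width=19, slack=3)
Total lines: 8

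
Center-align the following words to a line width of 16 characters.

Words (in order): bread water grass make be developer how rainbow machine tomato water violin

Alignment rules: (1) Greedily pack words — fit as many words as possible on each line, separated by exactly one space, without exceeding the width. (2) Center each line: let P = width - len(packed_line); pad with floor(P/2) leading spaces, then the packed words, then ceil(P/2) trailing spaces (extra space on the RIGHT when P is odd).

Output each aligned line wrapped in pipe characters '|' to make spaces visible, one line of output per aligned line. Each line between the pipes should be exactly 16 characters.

Answer: |  bread water   |
| grass make be  |
| developer how  |
|rainbow machine |
|  tomato water  |
|     violin     |

Derivation:
Line 1: ['bread', 'water'] (min_width=11, slack=5)
Line 2: ['grass', 'make', 'be'] (min_width=13, slack=3)
Line 3: ['developer', 'how'] (min_width=13, slack=3)
Line 4: ['rainbow', 'machine'] (min_width=15, slack=1)
Line 5: ['tomato', 'water'] (min_width=12, slack=4)
Line 6: ['violin'] (min_width=6, slack=10)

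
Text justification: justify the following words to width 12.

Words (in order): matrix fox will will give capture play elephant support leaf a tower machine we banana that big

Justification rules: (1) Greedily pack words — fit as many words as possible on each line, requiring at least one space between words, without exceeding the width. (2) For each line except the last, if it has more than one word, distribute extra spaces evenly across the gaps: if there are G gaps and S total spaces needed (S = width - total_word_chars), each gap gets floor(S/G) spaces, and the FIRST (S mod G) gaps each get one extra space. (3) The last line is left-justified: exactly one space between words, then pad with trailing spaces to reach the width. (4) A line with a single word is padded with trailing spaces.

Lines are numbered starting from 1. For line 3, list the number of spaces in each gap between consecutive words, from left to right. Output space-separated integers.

Line 1: ['matrix', 'fox'] (min_width=10, slack=2)
Line 2: ['will', 'will'] (min_width=9, slack=3)
Line 3: ['give', 'capture'] (min_width=12, slack=0)
Line 4: ['play'] (min_width=4, slack=8)
Line 5: ['elephant'] (min_width=8, slack=4)
Line 6: ['support', 'leaf'] (min_width=12, slack=0)
Line 7: ['a', 'tower'] (min_width=7, slack=5)
Line 8: ['machine', 'we'] (min_width=10, slack=2)
Line 9: ['banana', 'that'] (min_width=11, slack=1)
Line 10: ['big'] (min_width=3, slack=9)

Answer: 1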